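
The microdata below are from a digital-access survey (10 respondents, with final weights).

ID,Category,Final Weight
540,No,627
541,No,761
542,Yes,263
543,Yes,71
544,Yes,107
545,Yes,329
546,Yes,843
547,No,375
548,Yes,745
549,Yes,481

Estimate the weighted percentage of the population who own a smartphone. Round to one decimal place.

Sum of weights for 'Yes' = 263 + 71 + 107 + 329 + 843 + 745 + 481 = 2839
Total weight = 627 + 761 + 263 + 71 + 107 + 329 + 843 + 375 + 745 + 481 = 4602
Weighted proportion = 2839 / 4602 = 0.61690569 → 61.690569%

61.7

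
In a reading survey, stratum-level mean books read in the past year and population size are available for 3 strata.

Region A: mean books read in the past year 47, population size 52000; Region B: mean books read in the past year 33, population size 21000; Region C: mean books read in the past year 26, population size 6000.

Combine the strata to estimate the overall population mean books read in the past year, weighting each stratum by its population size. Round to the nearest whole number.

42

Σ Nₕ·x̄ₕ = 47×52000 + 33×21000 + 26×6000
  = 2444000 + 693000 + 156000 = 3293000
Σ Nₕ = 52000 + 21000 + 6000 = 79000
Overall mean = 3293000 / 79000 = 41.683544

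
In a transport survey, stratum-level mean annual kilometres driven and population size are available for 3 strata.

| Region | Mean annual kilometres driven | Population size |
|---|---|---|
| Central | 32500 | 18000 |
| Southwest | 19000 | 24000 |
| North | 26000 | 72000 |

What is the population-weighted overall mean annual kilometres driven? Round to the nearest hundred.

25600

Σ Nₕ·x̄ₕ = 32500×18000 + 19000×24000 + 26000×72000
  = 585000000 + 456000000 + 1872000000 = 2913000000
Σ Nₕ = 18000 + 24000 + 72000 = 114000
Overall mean = 2913000000 / 114000 = 25552.632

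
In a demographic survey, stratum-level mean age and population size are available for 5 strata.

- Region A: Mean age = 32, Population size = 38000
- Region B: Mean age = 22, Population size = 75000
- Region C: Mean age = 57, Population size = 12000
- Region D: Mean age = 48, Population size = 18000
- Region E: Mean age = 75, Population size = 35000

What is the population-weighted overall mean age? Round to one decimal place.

39.5

Σ Nₕ·x̄ₕ = 32×38000 + 22×75000 + 57×12000 + 48×18000 + 75×35000
  = 1216000 + 1650000 + 684000 + 864000 + 2625000 = 7039000
Σ Nₕ = 38000 + 75000 + 12000 + 18000 + 35000 = 178000
Overall mean = 7039000 / 178000 = 39.544944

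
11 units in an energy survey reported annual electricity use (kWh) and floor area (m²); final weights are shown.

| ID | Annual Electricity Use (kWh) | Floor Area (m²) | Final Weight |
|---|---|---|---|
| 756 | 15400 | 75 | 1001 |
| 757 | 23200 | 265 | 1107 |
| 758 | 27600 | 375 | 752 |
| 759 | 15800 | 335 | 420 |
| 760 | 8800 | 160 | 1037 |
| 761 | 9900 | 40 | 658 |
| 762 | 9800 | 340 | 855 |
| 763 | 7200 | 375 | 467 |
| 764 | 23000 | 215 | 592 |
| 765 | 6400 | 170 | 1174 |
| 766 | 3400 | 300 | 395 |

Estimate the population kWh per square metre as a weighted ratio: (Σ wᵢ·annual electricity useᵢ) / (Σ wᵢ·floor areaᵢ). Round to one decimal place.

62.5

Σ wᵢ·y = 15400×1001 + 23200×1107 + 27600×752 + 15800×420 + 8800×1037 + 9900×658 + 9800×855 + 7200×467 + 23000×592 + 6400×1174 + 3400×395
  = 118342800
Σ wᵢ·x = 75×1001 + 265×1107 + 375×752 + 335×420 + 160×1037 + 40×658 + 340×855 + 375×467 + 215×592 + 170×1174 + 300×395
  = 75075 + 293355 + 282000 + 140700 + 165920 + 26320 + 290700 + 175125 + 127280 + 199580 + 118500 = 1894555
Ratio = 118342800 / 1894555 = 62.464695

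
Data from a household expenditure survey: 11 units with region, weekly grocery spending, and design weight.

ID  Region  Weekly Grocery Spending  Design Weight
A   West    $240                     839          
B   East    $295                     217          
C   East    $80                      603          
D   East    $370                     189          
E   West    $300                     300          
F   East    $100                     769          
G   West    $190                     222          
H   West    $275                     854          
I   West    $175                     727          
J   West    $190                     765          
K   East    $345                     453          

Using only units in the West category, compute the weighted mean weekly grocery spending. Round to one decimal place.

West rows: A, E, G, H, I, J
Weighted sum = 240×839 + 300×300 + 190×222 + 275×854 + 175×727 + 190×765
  = 201360 + 90000 + 42180 + 234850 + 127225 + 145350 = 840965
Sum of weights = 839 + 300 + 222 + 854 + 727 + 765 = 3707
Weighted mean = 840965 / 3707 = 226.85865

226.9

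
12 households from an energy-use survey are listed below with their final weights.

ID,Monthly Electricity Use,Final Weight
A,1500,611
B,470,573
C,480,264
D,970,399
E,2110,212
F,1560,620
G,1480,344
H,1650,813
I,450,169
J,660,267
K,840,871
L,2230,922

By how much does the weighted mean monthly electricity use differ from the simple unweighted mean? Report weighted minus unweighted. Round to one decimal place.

Unweighted sum = 14400
Unweighted mean = 14400 / 12 = 1200
Weighted sum = 8004620
Sum of weights = 6065
Weighted mean = 8004620 / 6065 = 1319.8054
Difference (weighted minus unweighted) = 119.80544

119.8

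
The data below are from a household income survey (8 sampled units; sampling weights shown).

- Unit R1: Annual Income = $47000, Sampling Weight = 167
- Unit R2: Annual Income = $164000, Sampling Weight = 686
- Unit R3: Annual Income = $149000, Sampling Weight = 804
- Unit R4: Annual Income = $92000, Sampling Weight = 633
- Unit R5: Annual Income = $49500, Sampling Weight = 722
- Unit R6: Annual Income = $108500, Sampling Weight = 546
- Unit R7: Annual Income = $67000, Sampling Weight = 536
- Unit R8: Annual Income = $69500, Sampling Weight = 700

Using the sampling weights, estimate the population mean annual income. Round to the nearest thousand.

Weighted sum = 47000×167 + 164000×686 + 149000×804 + 92000×633 + 49500×722 + 108500×546 + 67000×536 + 69500×700
  = 7849000 + 112504000 + 119796000 + 58236000 + 35739000 + 59241000 + 35912000 + 48650000 = 477927000
Sum of weights = 167 + 686 + 804 + 633 + 722 + 546 + 536 + 700 = 4794
Weighted mean = 477927000 / 4794 = 99692.741

100000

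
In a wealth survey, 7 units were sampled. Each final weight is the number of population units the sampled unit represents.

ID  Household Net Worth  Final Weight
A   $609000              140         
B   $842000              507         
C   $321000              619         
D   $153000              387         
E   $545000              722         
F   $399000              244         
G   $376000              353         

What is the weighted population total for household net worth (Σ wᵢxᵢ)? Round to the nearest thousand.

Weighted total = 609000×140 + 842000×507 + 321000×619 + 153000×387 + 545000×722 + 399000×244 + 376000×353
  = 85260000 + 426894000 + 198699000 + 59211000 + 393490000 + 97356000 + 132728000 = 1393638000

1393638000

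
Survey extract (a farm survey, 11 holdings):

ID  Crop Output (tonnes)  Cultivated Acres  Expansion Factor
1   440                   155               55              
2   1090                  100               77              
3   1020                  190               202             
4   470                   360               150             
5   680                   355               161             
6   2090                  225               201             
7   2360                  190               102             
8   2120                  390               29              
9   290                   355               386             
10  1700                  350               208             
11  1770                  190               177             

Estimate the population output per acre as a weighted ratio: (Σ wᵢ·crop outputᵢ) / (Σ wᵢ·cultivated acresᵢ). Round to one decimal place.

Σ wᵢ·y = 440×55 + 1090×77 + 1020×202 + 470×150 + 680×161 + 2090×201 + 2360×102 + 2120×29 + 290×386 + 1700×208 + 1770×177
  = 24200 + 83930 + 206040 + 70500 + 109480 + 420090 + 240720 + 61480 + 111940 + 353600 + 313290 = 1995270
Σ wᵢ·x = 155×55 + 100×77 + 190×202 + 360×150 + 355×161 + 225×201 + 190×102 + 390×29 + 355×386 + 350×208 + 190×177
  = 8525 + 7700 + 38380 + 54000 + 57155 + 45225 + 19380 + 11310 + 137030 + 72800 + 33630 = 485135
Ratio = 1995270 / 485135 = 4.112814

4.1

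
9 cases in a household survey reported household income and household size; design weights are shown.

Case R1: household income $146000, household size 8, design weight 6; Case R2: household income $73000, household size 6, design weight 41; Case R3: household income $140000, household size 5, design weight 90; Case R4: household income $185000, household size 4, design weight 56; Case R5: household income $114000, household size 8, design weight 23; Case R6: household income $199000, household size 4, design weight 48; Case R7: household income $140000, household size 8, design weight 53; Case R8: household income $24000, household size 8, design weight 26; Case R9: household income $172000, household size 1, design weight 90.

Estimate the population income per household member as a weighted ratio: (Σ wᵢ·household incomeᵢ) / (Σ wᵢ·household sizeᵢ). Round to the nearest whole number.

30265

Σ wᵢ·y = 146000×6 + 73000×41 + 140000×90 + 185000×56 + 114000×23 + 199000×48 + 140000×53 + 24000×26 + 172000×90
  = 876000 + 2993000 + 12600000 + 10360000 + 2622000 + 9552000 + 7420000 + 624000 + 15480000 = 62527000
Σ wᵢ·x = 8×6 + 6×41 + 5×90 + 4×56 + 8×23 + 4×48 + 8×53 + 8×26 + 1×90
  = 48 + 246 + 450 + 224 + 184 + 192 + 424 + 208 + 90 = 2066
Ratio = 62527000 / 2066 = 30264.763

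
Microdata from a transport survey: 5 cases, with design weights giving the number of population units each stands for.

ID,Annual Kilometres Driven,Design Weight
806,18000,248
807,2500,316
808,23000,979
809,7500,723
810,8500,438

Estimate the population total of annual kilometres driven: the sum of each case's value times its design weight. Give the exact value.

Weighted total = 18000×248 + 2500×316 + 23000×979 + 7500×723 + 8500×438
  = 4464000 + 790000 + 22517000 + 5422500 + 3723000 = 36916500

36916500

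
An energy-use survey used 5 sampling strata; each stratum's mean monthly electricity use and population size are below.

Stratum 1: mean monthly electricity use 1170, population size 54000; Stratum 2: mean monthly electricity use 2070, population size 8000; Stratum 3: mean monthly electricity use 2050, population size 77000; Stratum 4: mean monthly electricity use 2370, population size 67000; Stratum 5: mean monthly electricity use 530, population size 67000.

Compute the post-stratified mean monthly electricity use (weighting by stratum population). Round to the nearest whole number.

Σ Nₕ·x̄ₕ = 1170×54000 + 2070×8000 + 2050×77000 + 2370×67000 + 530×67000
  = 63180000 + 16560000 + 157850000 + 158790000 + 35510000 = 431890000
Σ Nₕ = 54000 + 8000 + 77000 + 67000 + 67000 = 273000
Overall mean = 431890000 / 273000 = 1582.0147

1582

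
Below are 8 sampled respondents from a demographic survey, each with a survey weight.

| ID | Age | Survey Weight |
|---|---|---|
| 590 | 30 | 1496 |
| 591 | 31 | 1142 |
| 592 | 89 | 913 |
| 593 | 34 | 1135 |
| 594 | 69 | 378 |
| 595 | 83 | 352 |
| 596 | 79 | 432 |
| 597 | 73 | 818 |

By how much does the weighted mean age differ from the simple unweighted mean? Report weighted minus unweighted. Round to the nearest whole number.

-9

Unweighted sum = 30 + 31 + 89 + 34 + 69 + 83 + 79 + 73 = 488
Unweighted mean = 488 / 8 = 61
Weighted sum = 30×1496 + 31×1142 + 89×913 + 34×1135 + 69×378 + 83×352 + 79×432 + 73×818
  = 44880 + 35402 + 81257 + 38590 + 26082 + 29216 + 34128 + 59714 = 349269
Sum of weights = 1496 + 1142 + 913 + 1135 + 378 + 352 + 432 + 818 = 6666
Weighted mean = 349269 / 6666 = 52.39559
Difference (weighted minus unweighted) = -8.6044104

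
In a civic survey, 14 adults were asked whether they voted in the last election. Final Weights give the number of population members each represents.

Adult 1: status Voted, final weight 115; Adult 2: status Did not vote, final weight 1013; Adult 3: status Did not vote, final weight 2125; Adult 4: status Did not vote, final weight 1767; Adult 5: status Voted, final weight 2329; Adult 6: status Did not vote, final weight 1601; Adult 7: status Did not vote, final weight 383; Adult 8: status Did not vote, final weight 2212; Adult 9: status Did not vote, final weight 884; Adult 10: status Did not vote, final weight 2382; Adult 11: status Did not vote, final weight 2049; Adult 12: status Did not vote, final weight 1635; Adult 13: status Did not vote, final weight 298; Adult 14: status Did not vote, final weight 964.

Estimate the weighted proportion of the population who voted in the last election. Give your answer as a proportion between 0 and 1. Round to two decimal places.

0.12

Sum of weights for 'Voted' = 115 + 2329 = 2444
Total weight = 19757
Weighted proportion = 2444 / 19757 = 0.12370299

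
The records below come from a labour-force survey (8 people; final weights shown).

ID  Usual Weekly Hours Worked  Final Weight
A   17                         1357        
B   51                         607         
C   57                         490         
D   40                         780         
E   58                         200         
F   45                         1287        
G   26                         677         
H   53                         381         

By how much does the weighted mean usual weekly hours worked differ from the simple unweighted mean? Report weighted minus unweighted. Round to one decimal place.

Unweighted sum = 17 + 51 + 57 + 40 + 58 + 45 + 26 + 53 = 347
Unweighted mean = 347 / 8 = 43.375
Weighted sum = 17×1357 + 51×607 + 57×490 + 40×780 + 58×200 + 45×1287 + 26×677 + 53×381
  = 23069 + 30957 + 27930 + 31200 + 11600 + 57915 + 17602 + 20193 = 220466
Sum of weights = 1357 + 607 + 490 + 780 + 200 + 1287 + 677 + 381 = 5779
Weighted mean = 220466 / 5779 = 38.149507
Difference (weighted minus unweighted) = -5.2254932

-5.2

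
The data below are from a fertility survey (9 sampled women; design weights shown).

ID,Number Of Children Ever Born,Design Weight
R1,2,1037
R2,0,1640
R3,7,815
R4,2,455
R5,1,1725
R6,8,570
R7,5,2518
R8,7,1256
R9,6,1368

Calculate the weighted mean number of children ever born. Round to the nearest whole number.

4

Weighted sum = 2×1037 + 0×1640 + 7×815 + 2×455 + 1×1725 + 8×570 + 5×2518 + 7×1256 + 6×1368
  = 2074 + 0 + 5705 + 910 + 1725 + 4560 + 12590 + 8792 + 8208 = 44564
Sum of weights = 11384
Weighted mean = 44564 / 11384 = 3.914617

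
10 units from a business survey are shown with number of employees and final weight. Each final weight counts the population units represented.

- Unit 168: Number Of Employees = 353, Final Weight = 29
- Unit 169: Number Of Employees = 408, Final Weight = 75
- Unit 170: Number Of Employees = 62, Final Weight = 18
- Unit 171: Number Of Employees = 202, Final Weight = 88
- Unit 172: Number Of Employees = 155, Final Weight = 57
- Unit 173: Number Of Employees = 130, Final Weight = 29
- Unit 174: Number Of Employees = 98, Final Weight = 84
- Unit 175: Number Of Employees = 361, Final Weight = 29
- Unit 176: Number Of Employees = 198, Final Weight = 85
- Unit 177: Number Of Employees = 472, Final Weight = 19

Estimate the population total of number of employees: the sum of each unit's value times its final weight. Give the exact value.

116833

Weighted total = 116833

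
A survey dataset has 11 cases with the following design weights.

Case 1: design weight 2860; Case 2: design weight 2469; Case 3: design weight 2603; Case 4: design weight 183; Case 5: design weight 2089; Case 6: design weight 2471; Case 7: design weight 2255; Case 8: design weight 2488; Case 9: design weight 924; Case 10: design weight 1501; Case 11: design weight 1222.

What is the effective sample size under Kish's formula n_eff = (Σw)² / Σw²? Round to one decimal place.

Σ wᵢ = 2860 + 2469 + 2603 + 183 + 2089 + 2471 + 2255 + 2488 + 924 + 1501 + 1222 = 21065
Σ wᵢ² = 47429651
n_eff = 21065² / 47429651 = 443734225 / 47429651 = 9.3556291

9.4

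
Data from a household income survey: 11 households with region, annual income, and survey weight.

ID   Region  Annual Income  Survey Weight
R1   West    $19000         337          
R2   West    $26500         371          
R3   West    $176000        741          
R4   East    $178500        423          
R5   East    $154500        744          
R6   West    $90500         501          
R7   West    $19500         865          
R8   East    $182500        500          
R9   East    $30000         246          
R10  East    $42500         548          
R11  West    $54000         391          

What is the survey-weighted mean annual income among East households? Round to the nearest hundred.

East rows: R4, R5, R8, R9, R10
Weighted sum = 178500×423 + 154500×744 + 182500×500 + 30000×246 + 42500×548
  = 312373500
Sum of weights = 423 + 744 + 500 + 246 + 548 = 2461
Weighted mean = 312373500 / 2461 = 126929.5

126900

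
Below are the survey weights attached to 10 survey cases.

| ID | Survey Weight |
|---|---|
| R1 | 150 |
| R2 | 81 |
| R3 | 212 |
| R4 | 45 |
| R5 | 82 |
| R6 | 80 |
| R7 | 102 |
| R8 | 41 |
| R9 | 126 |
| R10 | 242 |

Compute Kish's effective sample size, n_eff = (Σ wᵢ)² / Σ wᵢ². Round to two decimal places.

7.67

Σ wᵢ = 150 + 81 + 212 + 45 + 82 + 80 + 102 + 41 + 126 + 242 = 1161
Σ wᵢ² = 22500 + 6561 + 44944 + 2025 + 6724 + 6400 + 10404 + 1681 + 15876 + 58564 = 175679
n_eff = 1161² / 175679 = 1347921 / 175679 = 7.6726359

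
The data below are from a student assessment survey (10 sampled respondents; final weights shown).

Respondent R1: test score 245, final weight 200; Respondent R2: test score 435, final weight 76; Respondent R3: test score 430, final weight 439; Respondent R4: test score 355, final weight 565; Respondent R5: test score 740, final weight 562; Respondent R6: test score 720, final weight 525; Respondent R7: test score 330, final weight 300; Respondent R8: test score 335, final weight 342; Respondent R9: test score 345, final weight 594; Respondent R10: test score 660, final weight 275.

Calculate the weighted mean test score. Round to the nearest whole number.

481

Weighted sum = 245×200 + 435×76 + 430×439 + 355×565 + 740×562 + 720×525 + 330×300 + 335×342 + 345×594 + 660×275
  = 49000 + 33060 + 188770 + 200575 + 415880 + 378000 + 99000 + 114570 + 204930 + 181500 = 1865285
Sum of weights = 200 + 76 + 439 + 565 + 562 + 525 + 300 + 342 + 594 + 275 = 3878
Weighted mean = 1865285 / 3878 = 480.99149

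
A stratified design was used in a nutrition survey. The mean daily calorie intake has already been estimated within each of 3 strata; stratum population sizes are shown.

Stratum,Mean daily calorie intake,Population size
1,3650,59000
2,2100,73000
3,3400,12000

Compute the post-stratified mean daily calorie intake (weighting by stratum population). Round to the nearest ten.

2840

Σ Nₕ·x̄ₕ = 3650×59000 + 2100×73000 + 3400×12000
  = 215350000 + 153300000 + 40800000 = 409450000
Σ Nₕ = 59000 + 73000 + 12000 = 144000
Overall mean = 409450000 / 144000 = 2843.4028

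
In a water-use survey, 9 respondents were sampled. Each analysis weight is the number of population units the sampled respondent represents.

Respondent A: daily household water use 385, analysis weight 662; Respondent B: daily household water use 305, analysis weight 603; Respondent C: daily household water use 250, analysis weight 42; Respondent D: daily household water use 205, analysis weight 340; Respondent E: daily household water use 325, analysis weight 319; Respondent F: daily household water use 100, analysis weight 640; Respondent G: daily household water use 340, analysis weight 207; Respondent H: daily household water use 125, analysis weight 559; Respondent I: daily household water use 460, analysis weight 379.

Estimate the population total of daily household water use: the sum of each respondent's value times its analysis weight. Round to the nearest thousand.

Weighted total = 385×662 + 305×603 + 250×42 + 205×340 + 325×319 + 100×640 + 340×207 + 125×559 + 460×379
  = 254870 + 183915 + 10500 + 69700 + 103675 + 64000 + 70380 + 69875 + 174340 = 1001255

1001000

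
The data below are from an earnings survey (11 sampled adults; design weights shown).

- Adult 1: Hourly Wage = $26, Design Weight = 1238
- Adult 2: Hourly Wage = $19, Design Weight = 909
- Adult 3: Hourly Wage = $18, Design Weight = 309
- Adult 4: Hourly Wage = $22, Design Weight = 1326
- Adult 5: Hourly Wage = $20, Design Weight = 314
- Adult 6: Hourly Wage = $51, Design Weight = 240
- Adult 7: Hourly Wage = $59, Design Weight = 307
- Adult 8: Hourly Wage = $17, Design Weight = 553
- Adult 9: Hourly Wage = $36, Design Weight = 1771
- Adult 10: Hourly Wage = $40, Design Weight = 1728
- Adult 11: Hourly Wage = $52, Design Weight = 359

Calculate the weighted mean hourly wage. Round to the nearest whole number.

31

Weighted sum = 26×1238 + 19×909 + 18×309 + 22×1326 + 20×314 + 51×240 + 59×307 + 17×553 + 36×1771 + 40×1728 + 52×359
  = 32188 + 17271 + 5562 + 29172 + 6280 + 12240 + 18113 + 9401 + 63756 + 69120 + 18668 = 281771
Sum of weights = 1238 + 909 + 309 + 1326 + 314 + 240 + 307 + 553 + 1771 + 1728 + 359 = 9054
Weighted mean = 281771 / 9054 = 31.121162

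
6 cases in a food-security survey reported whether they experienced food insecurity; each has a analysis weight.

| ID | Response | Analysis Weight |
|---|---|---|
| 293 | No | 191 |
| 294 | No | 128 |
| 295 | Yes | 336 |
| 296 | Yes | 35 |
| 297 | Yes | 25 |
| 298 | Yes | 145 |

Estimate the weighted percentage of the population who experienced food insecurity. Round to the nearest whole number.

Sum of weights for 'Yes' = 336 + 35 + 25 + 145 = 541
Total weight = 860
Weighted proportion = 541 / 860 = 0.62906977 → 62.906977%

63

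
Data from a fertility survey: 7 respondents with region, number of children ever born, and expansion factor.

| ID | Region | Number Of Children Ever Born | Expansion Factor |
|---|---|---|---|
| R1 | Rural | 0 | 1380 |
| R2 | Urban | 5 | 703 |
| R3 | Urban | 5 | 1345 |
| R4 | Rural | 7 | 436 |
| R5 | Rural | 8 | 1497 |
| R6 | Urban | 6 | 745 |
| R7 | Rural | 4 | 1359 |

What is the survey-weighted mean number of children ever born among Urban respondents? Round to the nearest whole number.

Urban rows: R2, R3, R6
Weighted sum = 5×703 + 5×1345 + 6×745
  = 3515 + 6725 + 4470 = 14710
Sum of weights = 703 + 1345 + 745 = 2793
Weighted mean = 14710 / 2793 = 5.2667383

5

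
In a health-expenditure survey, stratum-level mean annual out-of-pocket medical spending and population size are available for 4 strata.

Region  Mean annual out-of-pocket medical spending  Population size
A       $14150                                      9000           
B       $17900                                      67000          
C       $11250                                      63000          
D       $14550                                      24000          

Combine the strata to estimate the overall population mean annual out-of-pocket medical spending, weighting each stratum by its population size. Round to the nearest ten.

14630

Σ Nₕ·x̄ₕ = 14150×9000 + 17900×67000 + 11250×63000 + 14550×24000
  = 127350000 + 1199300000 + 708750000 + 349200000 = 2384600000
Σ Nₕ = 9000 + 67000 + 63000 + 24000 = 163000
Overall mean = 2384600000 / 163000 = 14629.448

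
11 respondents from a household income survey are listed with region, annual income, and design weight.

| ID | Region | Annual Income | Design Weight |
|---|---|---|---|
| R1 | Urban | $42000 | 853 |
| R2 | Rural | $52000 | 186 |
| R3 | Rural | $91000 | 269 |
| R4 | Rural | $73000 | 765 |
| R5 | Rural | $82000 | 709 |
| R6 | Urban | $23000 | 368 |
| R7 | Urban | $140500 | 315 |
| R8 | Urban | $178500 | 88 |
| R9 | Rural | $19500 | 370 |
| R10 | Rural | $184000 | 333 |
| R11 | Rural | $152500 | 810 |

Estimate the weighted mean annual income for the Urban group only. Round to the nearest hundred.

Urban rows: R1, R6, R7, R8
Weighted sum = 42000×853 + 23000×368 + 140500×315 + 178500×88
  = 35826000 + 8464000 + 44257500 + 15708000 = 104255500
Sum of weights = 853 + 368 + 315 + 88 = 1624
Weighted mean = 104255500 / 1624 = 64196.736

64200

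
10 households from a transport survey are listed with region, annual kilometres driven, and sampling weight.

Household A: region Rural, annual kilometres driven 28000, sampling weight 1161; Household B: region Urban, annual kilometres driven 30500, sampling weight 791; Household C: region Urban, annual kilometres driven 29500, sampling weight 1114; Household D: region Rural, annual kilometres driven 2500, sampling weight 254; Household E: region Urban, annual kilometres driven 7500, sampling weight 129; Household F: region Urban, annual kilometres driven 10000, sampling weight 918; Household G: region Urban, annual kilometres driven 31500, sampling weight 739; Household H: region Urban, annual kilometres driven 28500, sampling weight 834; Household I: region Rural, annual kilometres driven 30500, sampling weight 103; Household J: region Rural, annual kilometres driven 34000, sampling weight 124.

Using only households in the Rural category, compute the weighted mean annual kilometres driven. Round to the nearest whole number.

24665

Rural rows: A, D, I, J
Weighted sum = 28000×1161 + 2500×254 + 30500×103 + 34000×124
  = 32508000 + 635000 + 3141500 + 4216000 = 40500500
Sum of weights = 1161 + 254 + 103 + 124 = 1642
Weighted mean = 40500500 / 1642 = 24665.347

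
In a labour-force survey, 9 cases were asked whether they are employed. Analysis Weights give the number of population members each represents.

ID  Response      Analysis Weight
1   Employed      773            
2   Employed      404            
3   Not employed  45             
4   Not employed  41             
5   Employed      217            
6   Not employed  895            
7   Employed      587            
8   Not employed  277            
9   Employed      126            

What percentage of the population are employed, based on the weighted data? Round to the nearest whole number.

Sum of weights for 'Employed' = 773 + 404 + 217 + 587 + 126 = 2107
Total weight = 773 + 404 + 45 + 41 + 217 + 895 + 587 + 277 + 126 = 3365
Weighted proportion = 2107 / 3365 = 0.62615156 → 62.615156%

63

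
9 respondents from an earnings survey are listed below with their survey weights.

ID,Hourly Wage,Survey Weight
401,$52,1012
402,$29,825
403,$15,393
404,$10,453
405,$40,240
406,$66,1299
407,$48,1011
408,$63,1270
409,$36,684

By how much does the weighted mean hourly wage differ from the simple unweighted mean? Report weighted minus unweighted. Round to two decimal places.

6.79

Unweighted sum = 52 + 29 + 15 + 10 + 40 + 66 + 48 + 63 + 36 = 359
Unweighted mean = 359 / 9 = 39.888889
Weighted sum = 52×1012 + 29×825 + 15×393 + 10×453 + 40×240 + 66×1299 + 48×1011 + 63×1270 + 36×684
  = 52624 + 23925 + 5895 + 4530 + 9600 + 85734 + 48528 + 80010 + 24624 = 335470
Sum of weights = 1012 + 825 + 393 + 453 + 240 + 1299 + 1011 + 1270 + 684 = 7187
Weighted mean = 335470 / 7187 = 46.677334
Difference (weighted minus unweighted) = 6.7884452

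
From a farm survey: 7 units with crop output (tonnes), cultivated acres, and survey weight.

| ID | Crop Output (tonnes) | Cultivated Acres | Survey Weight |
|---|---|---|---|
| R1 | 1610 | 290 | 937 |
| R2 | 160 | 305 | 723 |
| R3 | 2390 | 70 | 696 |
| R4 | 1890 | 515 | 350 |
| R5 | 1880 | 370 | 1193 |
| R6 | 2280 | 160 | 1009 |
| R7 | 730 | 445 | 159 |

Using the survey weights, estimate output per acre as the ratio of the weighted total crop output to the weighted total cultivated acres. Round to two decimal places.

Σ wᵢ·y = 1610×937 + 160×723 + 2390×696 + 1890×350 + 1880×1193 + 2280×1009 + 730×159
  = 1508570 + 115680 + 1663440 + 661500 + 2242840 + 2300520 + 116070 = 8608620
Σ wᵢ·x = 290×937 + 305×723 + 70×696 + 515×350 + 370×1193 + 160×1009 + 445×159
  = 271730 + 220515 + 48720 + 180250 + 441410 + 161440 + 70755 = 1394820
Ratio = 8608620 / 1394820 = 6.1718501

6.17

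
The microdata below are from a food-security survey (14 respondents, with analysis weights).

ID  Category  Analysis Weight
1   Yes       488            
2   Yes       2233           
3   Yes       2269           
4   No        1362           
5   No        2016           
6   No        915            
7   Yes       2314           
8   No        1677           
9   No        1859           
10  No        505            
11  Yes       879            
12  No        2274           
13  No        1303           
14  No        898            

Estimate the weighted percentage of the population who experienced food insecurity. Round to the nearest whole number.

39

Sum of weights for 'Yes' = 488 + 2233 + 2269 + 2314 + 879 = 8183
Total weight = 20992
Weighted proportion = 8183 / 20992 = 0.38981517 → 38.981517%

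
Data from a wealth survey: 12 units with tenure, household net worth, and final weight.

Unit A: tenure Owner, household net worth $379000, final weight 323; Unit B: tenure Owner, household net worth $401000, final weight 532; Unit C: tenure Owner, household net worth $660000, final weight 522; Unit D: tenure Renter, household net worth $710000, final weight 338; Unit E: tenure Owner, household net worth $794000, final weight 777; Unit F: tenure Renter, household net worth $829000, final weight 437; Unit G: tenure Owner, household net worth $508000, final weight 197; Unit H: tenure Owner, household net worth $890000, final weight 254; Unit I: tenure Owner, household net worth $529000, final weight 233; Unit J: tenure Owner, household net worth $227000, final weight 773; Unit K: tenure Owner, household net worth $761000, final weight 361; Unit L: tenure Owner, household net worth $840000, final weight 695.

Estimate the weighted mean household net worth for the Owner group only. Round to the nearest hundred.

Owner rows: A, B, C, E, G, H, I, J, K, L
Weighted sum = 2780592000
Sum of weights = 323 + 532 + 522 + 777 + 197 + 254 + 233 + 773 + 361 + 695 = 4667
Weighted mean = 2780592000 / 4667 = 595798.59

595800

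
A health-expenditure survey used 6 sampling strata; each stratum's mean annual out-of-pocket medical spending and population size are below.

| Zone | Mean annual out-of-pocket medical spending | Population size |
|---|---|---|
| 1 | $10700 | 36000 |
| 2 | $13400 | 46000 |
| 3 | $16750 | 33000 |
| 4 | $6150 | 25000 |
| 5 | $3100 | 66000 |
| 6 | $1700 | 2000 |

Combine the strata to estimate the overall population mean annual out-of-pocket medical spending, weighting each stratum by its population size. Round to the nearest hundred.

Σ Nₕ·x̄ₕ = 10700×36000 + 13400×46000 + 16750×33000 + 6150×25000 + 3100×66000 + 1700×2000
  = 385200000 + 616400000 + 552750000 + 153750000 + 204600000 + 3400000 = 1916100000
Σ Nₕ = 36000 + 46000 + 33000 + 25000 + 66000 + 2000 = 208000
Overall mean = 1916100000 / 208000 = 9212.0192

9200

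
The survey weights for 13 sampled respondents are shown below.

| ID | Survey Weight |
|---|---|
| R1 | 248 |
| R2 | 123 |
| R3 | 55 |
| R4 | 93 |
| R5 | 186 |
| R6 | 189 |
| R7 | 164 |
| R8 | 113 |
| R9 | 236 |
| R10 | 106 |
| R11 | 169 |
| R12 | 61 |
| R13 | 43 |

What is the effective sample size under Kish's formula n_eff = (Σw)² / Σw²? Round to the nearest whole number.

Σ wᵢ = 1786
Σ wᵢ² = 299352
n_eff = 1786² / 299352 = 3189796 / 299352 = 10.65567

11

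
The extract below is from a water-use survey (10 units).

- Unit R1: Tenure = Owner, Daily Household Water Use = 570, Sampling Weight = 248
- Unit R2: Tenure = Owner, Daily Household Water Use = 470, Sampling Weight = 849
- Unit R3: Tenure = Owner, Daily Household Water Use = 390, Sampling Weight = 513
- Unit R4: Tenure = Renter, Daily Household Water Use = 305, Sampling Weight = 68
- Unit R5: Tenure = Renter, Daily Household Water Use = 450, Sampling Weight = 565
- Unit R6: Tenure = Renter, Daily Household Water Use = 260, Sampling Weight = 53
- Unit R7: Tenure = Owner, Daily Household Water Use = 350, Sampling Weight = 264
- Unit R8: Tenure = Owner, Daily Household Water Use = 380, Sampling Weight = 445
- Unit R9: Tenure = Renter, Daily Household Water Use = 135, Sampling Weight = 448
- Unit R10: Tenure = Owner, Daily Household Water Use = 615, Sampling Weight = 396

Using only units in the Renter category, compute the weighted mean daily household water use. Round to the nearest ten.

310

Renter rows: R4, R5, R6, R9
Weighted sum = 305×68 + 450×565 + 260×53 + 135×448
  = 20740 + 254250 + 13780 + 60480 = 349250
Sum of weights = 68 + 565 + 53 + 448 = 1134
Weighted mean = 349250 / 1134 = 307.9806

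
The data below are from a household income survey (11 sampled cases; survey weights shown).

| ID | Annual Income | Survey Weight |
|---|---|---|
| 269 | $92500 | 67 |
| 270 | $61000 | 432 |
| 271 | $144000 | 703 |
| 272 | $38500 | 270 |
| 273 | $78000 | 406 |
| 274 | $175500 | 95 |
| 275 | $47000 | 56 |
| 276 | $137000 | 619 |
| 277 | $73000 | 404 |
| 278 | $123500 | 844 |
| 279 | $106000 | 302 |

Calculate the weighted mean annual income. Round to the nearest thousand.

106000

Weighted sum = 92500×67 + 61000×432 + 144000×703 + 38500×270 + 78000×406 + 175500×95 + 47000×56 + 137000×619 + 73000×404 + 123500×844 + 106000×302
  = 445690000
Sum of weights = 67 + 432 + 703 + 270 + 406 + 95 + 56 + 619 + 404 + 844 + 302 = 4198
Weighted mean = 445690000 / 4198 = 106167.22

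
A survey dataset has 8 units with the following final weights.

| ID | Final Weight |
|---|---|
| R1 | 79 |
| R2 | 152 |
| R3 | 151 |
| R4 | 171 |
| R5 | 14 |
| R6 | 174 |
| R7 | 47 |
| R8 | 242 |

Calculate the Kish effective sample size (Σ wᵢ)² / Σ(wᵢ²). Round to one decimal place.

6.1

Σ wᵢ = 79 + 152 + 151 + 171 + 14 + 174 + 47 + 242 = 1030
Σ wᵢ² = 6241 + 23104 + 22801 + 29241 + 196 + 30276 + 2209 + 58564 = 172632
n_eff = 1030² / 172632 = 1060900 / 172632 = 6.1454423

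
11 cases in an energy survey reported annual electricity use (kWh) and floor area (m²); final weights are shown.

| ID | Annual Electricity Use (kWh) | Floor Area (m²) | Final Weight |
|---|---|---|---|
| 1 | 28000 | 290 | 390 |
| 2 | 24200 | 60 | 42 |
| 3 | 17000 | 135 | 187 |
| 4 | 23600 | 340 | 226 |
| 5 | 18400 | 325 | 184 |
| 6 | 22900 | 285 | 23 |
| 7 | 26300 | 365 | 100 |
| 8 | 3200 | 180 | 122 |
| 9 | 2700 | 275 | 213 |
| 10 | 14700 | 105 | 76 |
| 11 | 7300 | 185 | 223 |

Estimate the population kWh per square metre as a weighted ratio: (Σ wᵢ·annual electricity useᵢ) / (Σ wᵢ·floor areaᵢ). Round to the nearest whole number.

68

Σ wᵢ·y = 30701900
Σ wᵢ·x = 290×390 + 60×42 + 135×187 + 340×226 + 325×184 + 285×23 + 365×100 + 180×122 + 275×213 + 105×76 + 185×223
  = 450330
Ratio = 30701900 / 450330 = 68.176448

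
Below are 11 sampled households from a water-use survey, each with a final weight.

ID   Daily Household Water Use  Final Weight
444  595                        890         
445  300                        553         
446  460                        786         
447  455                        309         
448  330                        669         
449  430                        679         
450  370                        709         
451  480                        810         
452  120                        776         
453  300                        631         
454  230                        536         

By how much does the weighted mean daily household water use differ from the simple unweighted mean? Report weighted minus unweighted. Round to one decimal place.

6.6

Unweighted sum = 595 + 300 + 460 + 455 + 330 + 430 + 370 + 480 + 120 + 300 + 230 = 4070
Unweighted mean = 4070 / 11 = 370
Weighted sum = 595×890 + 300×553 + 460×786 + 455×309 + 330×669 + 430×679 + 370×709 + 480×810 + 120×776 + 300×631 + 230×536
  = 2767175
Sum of weights = 7348
Weighted mean = 2767175 / 7348 = 376.58887
Difference (weighted minus unweighted) = 6.5888677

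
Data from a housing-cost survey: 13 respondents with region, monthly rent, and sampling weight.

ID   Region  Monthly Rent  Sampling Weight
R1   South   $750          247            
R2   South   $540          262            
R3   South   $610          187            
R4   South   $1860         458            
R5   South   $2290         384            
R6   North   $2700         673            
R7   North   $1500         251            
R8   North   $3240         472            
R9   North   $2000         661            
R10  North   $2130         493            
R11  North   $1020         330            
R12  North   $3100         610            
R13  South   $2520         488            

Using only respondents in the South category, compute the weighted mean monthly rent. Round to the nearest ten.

1680

South rows: R1, R2, R3, R4, R5, R13
Weighted sum = 750×247 + 540×262 + 610×187 + 1860×458 + 2290×384 + 2520×488
  = 3401800
Sum of weights = 247 + 262 + 187 + 458 + 384 + 488 = 2026
Weighted mean = 3401800 / 2026 = 1679.0721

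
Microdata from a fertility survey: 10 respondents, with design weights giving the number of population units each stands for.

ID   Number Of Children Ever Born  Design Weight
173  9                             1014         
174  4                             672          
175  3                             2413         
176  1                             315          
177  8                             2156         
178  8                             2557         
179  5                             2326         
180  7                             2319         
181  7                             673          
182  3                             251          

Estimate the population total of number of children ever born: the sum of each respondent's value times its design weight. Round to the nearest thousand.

90000

Weighted total = 9×1014 + 4×672 + 3×2413 + 1×315 + 8×2156 + 8×2557 + 5×2326 + 7×2319 + 7×673 + 3×251
  = 9126 + 2688 + 7239 + 315 + 17248 + 20456 + 11630 + 16233 + 4711 + 753 = 90399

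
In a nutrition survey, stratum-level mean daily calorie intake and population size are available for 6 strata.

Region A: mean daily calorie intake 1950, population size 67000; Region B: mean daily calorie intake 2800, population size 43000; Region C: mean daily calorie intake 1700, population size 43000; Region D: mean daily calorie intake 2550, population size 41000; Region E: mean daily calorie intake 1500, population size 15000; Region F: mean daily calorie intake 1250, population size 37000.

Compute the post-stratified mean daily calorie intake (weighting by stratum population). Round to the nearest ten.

2020

Σ Nₕ·x̄ₕ = 1950×67000 + 2800×43000 + 1700×43000 + 2550×41000 + 1500×15000 + 1250×37000
  = 130650000 + 120400000 + 73100000 + 104550000 + 22500000 + 46250000 = 497450000
Σ Nₕ = 67000 + 43000 + 43000 + 41000 + 15000 + 37000 = 246000
Overall mean = 497450000 / 246000 = 2022.1545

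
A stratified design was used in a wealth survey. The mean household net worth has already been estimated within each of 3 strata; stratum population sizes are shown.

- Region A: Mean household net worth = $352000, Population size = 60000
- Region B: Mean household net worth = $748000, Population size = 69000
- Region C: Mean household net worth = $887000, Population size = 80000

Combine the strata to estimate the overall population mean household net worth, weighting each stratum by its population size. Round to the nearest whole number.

687522

Σ Nₕ·x̄ₕ = 143692000000
Σ Nₕ = 60000 + 69000 + 80000 = 209000
Overall mean = 143692000000 / 209000 = 687521.53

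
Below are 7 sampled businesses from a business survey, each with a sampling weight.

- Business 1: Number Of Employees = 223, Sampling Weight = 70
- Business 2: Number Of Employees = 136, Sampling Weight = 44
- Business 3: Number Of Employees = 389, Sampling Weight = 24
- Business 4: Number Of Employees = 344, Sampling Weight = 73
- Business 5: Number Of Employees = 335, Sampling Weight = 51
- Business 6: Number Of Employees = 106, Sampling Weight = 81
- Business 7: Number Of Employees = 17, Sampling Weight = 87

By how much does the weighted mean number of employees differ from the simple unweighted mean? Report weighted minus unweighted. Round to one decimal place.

Unweighted sum = 223 + 136 + 389 + 344 + 335 + 106 + 17 = 1550
Unweighted mean = 1550 / 7 = 221.42857
Weighted sum = 223×70 + 136×44 + 389×24 + 344×73 + 335×51 + 106×81 + 17×87
  = 83192
Sum of weights = 70 + 44 + 24 + 73 + 51 + 81 + 87 = 430
Weighted mean = 83192 / 430 = 193.46977
Difference (weighted minus unweighted) = -27.958804

-28.0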